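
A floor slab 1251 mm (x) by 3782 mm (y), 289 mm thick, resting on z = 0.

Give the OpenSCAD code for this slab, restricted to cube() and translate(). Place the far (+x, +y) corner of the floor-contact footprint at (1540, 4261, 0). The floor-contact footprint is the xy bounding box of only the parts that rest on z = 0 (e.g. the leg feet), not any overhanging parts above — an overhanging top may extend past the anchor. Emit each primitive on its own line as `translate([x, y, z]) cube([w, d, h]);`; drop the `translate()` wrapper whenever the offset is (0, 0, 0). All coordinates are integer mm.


translate([289, 479, 0]) cube([1251, 3782, 289]);


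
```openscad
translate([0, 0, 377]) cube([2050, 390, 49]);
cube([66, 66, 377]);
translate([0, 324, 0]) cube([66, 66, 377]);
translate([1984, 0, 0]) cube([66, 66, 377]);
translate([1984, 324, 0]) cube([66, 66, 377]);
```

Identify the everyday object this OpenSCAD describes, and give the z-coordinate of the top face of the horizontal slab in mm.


A bench. The seat-top height is 426 mm.

A long slab on four corner posts — a bench. The slab sits at z = 377 with thickness 49, so the top is 377 + 49 = 426 mm.


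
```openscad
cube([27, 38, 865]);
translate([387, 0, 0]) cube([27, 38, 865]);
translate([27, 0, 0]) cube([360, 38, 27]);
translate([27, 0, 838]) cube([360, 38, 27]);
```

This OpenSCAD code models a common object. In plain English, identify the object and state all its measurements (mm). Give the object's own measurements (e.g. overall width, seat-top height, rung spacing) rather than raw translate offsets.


A rectangular picture frame lying in the x–z plane (depth along y). The opening is 360 mm wide (x) by 811 mm tall (z), surrounded by a border 27 mm wide on all four sides. The frame is 38 mm deep and is made of two full-height vertical stiles with two horizontal rails fitted between them.


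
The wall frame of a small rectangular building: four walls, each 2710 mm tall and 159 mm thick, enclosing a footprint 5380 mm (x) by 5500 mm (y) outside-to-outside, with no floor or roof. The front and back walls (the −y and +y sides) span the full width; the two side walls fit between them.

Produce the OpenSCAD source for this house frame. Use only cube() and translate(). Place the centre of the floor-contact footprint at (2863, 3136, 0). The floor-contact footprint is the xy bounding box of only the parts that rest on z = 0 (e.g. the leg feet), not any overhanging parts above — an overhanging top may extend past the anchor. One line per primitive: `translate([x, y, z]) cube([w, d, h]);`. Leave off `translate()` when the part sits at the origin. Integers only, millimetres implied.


translate([173, 386, 0]) cube([5380, 159, 2710]);
translate([173, 5727, 0]) cube([5380, 159, 2710]);
translate([173, 545, 0]) cube([159, 5182, 2710]);
translate([5394, 545, 0]) cube([159, 5182, 2710]);


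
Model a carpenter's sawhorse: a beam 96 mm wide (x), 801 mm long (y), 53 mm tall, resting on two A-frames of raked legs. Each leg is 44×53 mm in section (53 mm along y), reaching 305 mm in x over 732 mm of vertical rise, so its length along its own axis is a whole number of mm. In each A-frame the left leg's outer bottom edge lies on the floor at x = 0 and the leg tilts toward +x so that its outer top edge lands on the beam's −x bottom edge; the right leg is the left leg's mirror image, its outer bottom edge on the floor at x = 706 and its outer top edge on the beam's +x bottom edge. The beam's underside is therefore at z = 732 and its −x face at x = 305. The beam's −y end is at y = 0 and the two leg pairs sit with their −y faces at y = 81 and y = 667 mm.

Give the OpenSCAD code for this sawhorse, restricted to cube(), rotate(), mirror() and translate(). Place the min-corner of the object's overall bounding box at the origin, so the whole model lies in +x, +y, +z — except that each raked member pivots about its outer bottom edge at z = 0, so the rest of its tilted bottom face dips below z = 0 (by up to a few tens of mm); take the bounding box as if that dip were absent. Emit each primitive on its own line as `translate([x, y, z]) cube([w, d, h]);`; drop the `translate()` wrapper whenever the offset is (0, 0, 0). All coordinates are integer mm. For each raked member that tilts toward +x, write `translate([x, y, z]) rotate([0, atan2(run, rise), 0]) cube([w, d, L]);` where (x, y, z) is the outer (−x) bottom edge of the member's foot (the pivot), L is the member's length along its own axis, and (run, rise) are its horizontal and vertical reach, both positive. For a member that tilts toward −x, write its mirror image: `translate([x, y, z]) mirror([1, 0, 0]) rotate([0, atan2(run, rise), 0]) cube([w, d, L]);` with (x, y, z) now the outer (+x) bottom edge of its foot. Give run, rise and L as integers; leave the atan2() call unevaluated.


translate([305, 0, 732]) cube([96, 801, 53]);
translate([0, 81, 0]) rotate([0, atan2(305, 732), 0]) cube([44, 53, 793]);
translate([706, 81, 0]) mirror([1, 0, 0]) rotate([0, atan2(305, 732), 0]) cube([44, 53, 793]);
translate([0, 667, 0]) rotate([0, atan2(305, 732), 0]) cube([44, 53, 793]);
translate([706, 667, 0]) mirror([1, 0, 0]) rotate([0, atan2(305, 732), 0]) cube([44, 53, 793]);


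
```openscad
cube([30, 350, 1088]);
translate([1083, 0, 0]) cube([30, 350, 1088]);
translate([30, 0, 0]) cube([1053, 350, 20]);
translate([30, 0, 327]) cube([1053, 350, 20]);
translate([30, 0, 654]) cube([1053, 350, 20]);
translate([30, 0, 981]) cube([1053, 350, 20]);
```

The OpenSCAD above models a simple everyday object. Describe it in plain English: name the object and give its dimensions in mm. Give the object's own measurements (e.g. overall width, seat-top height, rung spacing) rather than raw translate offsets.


An open bookshelf. Two side panels, each 30 mm thick, 350 mm deep and 1088 mm tall, stand 1113 mm apart (outside-to-outside). Between them sit 4 shelves, each 20 mm thick and 350 mm deep, spanning the full gap between the sides. The bottom shelf rests on the floor (its underside at z = 0) and the clear gap between one shelf's top and the next shelf's underside is 307 mm.


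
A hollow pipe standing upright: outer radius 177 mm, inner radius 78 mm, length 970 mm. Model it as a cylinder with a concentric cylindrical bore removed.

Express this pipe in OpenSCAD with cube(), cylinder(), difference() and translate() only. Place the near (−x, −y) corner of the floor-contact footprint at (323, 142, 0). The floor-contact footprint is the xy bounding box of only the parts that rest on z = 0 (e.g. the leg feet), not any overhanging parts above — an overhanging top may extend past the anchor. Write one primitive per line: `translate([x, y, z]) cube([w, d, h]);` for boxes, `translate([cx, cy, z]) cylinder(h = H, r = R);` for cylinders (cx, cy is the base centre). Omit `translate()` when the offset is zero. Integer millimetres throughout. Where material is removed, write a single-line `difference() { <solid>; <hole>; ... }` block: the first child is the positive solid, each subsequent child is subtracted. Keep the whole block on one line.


difference() { translate([500, 319, 0]) cylinder(h = 970, r = 177); translate([500, 319, 0]) cylinder(h = 970, r = 78); }


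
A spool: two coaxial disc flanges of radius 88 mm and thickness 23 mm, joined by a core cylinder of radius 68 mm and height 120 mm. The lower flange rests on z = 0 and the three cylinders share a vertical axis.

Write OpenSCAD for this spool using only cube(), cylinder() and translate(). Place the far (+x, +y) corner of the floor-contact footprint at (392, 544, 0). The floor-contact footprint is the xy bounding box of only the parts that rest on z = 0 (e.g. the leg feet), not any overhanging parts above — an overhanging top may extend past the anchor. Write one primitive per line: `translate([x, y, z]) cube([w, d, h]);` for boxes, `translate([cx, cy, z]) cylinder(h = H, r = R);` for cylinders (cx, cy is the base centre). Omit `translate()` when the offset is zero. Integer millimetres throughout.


translate([304, 456, 0]) cylinder(h = 23, r = 88);
translate([304, 456, 23]) cylinder(h = 120, r = 68);
translate([304, 456, 143]) cylinder(h = 23, r = 88);


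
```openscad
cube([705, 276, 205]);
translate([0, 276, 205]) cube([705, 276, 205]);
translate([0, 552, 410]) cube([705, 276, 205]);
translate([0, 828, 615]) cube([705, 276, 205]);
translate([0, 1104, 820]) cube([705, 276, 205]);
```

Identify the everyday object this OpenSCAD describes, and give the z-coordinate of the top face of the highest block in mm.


A staircase. The total rise is 1025 mm.

5 identical blocks, each offset up and back from the previous — a staircase. Each step is 205 mm tall and there are 5 of them, so the total rise is 5 × 205 = 1025 mm.


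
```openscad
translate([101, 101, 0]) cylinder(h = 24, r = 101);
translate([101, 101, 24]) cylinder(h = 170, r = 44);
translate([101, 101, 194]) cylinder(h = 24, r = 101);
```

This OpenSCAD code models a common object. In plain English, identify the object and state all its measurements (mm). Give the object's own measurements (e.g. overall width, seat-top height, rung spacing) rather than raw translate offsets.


A spool: two coaxial disc flanges of radius 101 mm and thickness 24 mm, joined by a core cylinder of radius 44 mm and height 170 mm. The lower flange rests on z = 0 and the three cylinders share a vertical axis.


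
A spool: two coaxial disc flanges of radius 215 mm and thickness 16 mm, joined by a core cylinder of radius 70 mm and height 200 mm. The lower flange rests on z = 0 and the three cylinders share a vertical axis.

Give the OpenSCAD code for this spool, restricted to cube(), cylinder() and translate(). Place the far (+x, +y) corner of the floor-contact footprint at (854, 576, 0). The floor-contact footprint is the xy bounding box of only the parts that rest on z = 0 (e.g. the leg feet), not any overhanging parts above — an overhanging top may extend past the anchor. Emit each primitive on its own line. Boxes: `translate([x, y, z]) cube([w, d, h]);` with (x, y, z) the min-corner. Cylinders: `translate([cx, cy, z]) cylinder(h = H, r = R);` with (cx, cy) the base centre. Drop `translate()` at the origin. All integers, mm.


translate([639, 361, 0]) cylinder(h = 16, r = 215);
translate([639, 361, 16]) cylinder(h = 200, r = 70);
translate([639, 361, 216]) cylinder(h = 16, r = 215);


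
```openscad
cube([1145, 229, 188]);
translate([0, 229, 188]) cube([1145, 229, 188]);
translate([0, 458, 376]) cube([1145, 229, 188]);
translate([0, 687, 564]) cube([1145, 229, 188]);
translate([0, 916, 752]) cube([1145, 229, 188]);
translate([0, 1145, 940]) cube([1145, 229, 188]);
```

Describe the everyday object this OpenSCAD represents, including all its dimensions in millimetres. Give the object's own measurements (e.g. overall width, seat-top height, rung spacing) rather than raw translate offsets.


A straight staircase of 6 solid steps. Each step is 1145 mm wide (x), 229 mm deep (y, the going) and 188 mm tall (the rise). The first step rests on the floor; each subsequent step sits one going further in +y and one rise higher in +z, directly behind and above the previous step with no overlap.


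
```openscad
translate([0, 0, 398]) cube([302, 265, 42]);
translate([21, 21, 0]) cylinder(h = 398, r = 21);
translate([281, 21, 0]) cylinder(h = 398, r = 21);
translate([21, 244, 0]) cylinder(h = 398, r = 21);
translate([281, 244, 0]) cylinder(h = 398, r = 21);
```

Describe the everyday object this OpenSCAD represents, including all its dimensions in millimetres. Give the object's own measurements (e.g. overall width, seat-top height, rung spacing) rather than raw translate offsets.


A four-legged stool. The seat is a 302×265×42 mm slab whose top surface is at z = 440 mm; four round legs, each 42 mm in diameter, run from the floor (z = 0) to the underside of the seat, each leg's axis is inset half a diameter from the nearest pair of seat edges (so the leg's bounding box is flush with the corner).


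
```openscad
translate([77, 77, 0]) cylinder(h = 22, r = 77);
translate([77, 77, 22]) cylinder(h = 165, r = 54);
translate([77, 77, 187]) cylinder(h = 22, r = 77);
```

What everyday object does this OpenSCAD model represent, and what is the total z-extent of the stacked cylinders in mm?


A spool. The overall height is 209 mm.

Three coaxial cylinders, large–small–large — a spool. Two 22 mm flanges and a 165 mm core give 22 + 165 + 22 = 209 mm.


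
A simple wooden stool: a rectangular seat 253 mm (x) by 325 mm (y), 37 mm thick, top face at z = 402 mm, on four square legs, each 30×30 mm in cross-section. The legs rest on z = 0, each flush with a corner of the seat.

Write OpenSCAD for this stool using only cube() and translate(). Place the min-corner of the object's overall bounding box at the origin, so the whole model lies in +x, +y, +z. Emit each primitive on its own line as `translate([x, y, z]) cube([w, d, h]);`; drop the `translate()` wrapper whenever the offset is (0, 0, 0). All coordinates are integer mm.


// leg_h = 402 - 37 = 365
translate([0, 0, 365]) cube([253, 325, 37]);
cube([30, 30, 365]);
translate([223, 0, 0]) cube([30, 30, 365]);
translate([0, 295, 0]) cube([30, 30, 365]);
translate([223, 295, 0]) cube([30, 30, 365]);


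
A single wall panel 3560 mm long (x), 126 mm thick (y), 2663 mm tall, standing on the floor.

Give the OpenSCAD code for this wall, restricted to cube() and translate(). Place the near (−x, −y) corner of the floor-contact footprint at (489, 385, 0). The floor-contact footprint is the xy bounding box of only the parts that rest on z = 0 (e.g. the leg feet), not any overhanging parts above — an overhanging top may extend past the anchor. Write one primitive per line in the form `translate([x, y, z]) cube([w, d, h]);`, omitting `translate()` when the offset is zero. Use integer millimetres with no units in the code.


translate([489, 385, 0]) cube([3560, 126, 2663]);


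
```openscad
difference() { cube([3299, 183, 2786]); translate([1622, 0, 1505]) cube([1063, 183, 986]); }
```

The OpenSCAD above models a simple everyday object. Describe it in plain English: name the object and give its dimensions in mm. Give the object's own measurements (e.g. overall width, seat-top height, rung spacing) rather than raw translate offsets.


A wall 3299 mm long (x), 183 mm thick (y), 2786 mm tall, with a rectangular window opening cut through it. The opening is 1063 mm wide and 986 mm tall; its sill is at z = 1505 mm and its near (−x) edge is 1622 mm from the wall's −x end. The opening passes through the full wall thickness.


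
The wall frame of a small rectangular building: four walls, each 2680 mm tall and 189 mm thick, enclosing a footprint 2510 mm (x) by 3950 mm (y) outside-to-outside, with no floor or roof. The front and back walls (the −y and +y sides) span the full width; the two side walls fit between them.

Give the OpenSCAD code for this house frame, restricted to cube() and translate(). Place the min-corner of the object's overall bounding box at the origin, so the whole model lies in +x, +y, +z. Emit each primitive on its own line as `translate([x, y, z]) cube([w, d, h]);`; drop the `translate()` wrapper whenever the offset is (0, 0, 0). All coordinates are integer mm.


cube([2510, 189, 2680]);
translate([0, 3761, 0]) cube([2510, 189, 2680]);
translate([0, 189, 0]) cube([189, 3572, 2680]);
translate([2321, 189, 0]) cube([189, 3572, 2680]);


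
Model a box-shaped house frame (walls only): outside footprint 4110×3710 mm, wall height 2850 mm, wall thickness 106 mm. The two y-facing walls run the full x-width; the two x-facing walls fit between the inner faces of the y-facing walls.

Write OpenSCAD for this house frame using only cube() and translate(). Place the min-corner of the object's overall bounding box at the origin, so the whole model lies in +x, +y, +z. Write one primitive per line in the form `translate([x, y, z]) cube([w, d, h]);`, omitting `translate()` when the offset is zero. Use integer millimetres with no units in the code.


cube([4110, 106, 2850]);
translate([0, 3604, 0]) cube([4110, 106, 2850]);
translate([0, 106, 0]) cube([106, 3498, 2850]);
translate([4004, 106, 0]) cube([106, 3498, 2850]);


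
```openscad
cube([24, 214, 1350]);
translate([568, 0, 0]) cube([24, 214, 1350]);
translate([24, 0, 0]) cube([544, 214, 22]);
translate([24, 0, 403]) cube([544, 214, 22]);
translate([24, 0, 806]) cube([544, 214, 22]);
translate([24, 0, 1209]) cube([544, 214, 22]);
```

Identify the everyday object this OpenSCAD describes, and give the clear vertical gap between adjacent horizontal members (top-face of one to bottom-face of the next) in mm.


A bookshelf. The clear shelf gap is 381 mm.

Two tall side panels with 4 horizontal boards between them — a bookshelf. The first two shelf undersides are at z = 0 and z = 403; with shelf thickness 22, the clear gap is 403 − 0 − 22 = 381 mm.


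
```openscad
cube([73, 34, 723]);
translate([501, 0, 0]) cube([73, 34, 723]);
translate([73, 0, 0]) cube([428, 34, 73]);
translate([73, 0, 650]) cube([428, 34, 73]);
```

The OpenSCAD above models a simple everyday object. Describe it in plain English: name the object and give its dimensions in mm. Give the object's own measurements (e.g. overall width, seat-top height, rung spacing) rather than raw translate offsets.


A rectangular picture frame lying in the x–z plane (depth along y). The opening is 428 mm wide (x) by 577 mm tall (z), surrounded by a border 73 mm wide on all four sides. The frame is 34 mm deep and is made of two full-height vertical stiles with two horizontal rails fitted between them.


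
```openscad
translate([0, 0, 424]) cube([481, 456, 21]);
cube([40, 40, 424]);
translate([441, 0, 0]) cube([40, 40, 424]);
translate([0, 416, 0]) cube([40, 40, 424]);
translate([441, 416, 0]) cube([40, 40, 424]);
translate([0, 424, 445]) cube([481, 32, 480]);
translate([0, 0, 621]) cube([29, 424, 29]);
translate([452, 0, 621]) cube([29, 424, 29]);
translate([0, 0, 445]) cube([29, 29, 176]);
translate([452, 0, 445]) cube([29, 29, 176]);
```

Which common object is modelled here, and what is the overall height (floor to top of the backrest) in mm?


A chair. The overall height is 925 mm.

A slab on four corner posts with a tall panel at the back — a chair. The seat slab sits at z = 424 with thickness 21, and the 480 mm backrest starts at the seat top, so the overall height is 424 + 21 + 480 = 925 mm.


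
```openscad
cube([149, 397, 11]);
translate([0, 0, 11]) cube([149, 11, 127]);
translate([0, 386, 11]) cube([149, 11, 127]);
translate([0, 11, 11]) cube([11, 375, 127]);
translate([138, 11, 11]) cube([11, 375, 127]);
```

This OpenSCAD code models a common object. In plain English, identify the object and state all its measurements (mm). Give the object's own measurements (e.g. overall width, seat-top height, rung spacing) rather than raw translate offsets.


An open-topped rectangular box: outside dimensions 149×397×138 mm, with a uniform wall and base thickness of 11 mm. The base is a full 149×397 slab on the floor; four walls sit on top of the base. The front and back walls (the −y and +y sides) span the full width; the two side walls fit between them.


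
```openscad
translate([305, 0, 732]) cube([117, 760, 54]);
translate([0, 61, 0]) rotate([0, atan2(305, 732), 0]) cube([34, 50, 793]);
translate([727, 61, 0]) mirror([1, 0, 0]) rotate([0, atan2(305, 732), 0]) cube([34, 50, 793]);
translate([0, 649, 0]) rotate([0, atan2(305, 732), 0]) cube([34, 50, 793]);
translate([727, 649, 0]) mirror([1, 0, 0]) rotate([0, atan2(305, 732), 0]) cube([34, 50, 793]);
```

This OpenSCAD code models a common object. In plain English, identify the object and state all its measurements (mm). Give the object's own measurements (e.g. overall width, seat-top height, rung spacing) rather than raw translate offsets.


A sawhorse. A 117×760×54 mm beam (x, y, z) sits on two A-frame leg pairs. Each pair is two raked legs of 34×50 mm section (50 mm along y) splaying symmetrically in x. Each leg rises 732 mm vertically over 305 mm of horizontal reach and is 793 mm long along its own axis. Every leg's outer bottom edge rests on the floor and its outer top edge meets a bottom edge of the beam — the left legs (tilting toward +x) meet the beam's −x bottom edge, the right legs (their mirror images, tilting toward −x) meet its +x bottom edge — so the leg tops tuck under the beam, the beam's underside is 732 mm above the floor, and the feet are 727 mm apart outside-to-outside with the beam centred between them. The two leg pairs are set in 61 mm from either end of the beam.


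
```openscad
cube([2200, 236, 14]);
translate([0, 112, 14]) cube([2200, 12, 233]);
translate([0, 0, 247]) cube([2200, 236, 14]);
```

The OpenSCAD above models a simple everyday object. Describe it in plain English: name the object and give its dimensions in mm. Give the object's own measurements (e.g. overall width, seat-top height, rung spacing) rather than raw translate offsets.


An I-beam lying along x, 2200 mm long. Overall section height 261 mm. Two flanges 236 mm wide (y) and 14 mm thick, one on the floor and one at the top; a web 12 mm thick runs between them, centred on the flange width.


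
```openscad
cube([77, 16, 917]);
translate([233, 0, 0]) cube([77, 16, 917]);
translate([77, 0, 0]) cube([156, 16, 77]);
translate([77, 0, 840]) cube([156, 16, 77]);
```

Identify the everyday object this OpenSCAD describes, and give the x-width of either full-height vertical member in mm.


A picture frame. The border width is 77 mm.

Four thin pieces enclosing a rectangular opening — a picture frame. The two full-height stiles are 917 mm tall; the top rail sits at z = 840 and is 77 mm tall, so the border above the opening is 917 − 840 = 77 mm, matching the stile x-width.


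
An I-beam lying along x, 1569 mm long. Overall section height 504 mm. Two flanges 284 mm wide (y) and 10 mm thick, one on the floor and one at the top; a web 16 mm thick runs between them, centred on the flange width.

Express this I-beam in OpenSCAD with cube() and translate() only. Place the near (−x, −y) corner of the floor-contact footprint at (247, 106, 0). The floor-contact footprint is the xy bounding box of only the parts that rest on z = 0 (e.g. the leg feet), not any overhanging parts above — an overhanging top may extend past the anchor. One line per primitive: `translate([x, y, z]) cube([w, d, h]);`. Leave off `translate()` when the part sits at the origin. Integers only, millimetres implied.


translate([247, 106, 0]) cube([1569, 284, 10]);
translate([247, 240, 10]) cube([1569, 16, 484]);
translate([247, 106, 494]) cube([1569, 284, 10]);


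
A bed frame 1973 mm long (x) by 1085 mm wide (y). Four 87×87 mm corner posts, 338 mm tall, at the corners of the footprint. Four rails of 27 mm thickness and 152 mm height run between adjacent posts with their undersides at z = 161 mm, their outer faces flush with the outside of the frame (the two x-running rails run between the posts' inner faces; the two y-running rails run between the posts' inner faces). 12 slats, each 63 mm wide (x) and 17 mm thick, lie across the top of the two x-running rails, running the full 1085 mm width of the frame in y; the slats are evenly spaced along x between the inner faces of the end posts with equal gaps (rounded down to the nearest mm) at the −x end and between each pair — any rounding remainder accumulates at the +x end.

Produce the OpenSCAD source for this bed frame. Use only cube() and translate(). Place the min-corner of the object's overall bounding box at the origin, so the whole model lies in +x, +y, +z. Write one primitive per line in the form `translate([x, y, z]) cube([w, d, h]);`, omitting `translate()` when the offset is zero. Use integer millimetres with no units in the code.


cube([87, 87, 338]);
translate([0, 998, 0]) cube([87, 87, 338]);
translate([1886, 0, 0]) cube([87, 87, 338]);
translate([1886, 998, 0]) cube([87, 87, 338]);
translate([87, 0, 161]) cube([1799, 27, 152]);
translate([87, 1058, 161]) cube([1799, 27, 152]);
translate([0, 87, 161]) cube([27, 911, 152]);
translate([1946, 87, 161]) cube([27, 911, 152]);
translate([167, 0, 313]) cube([63, 1085, 17]);
translate([310, 0, 313]) cube([63, 1085, 17]);
translate([453, 0, 313]) cube([63, 1085, 17]);
translate([596, 0, 313]) cube([63, 1085, 17]);
translate([739, 0, 313]) cube([63, 1085, 17]);
translate([882, 0, 313]) cube([63, 1085, 17]);
translate([1025, 0, 313]) cube([63, 1085, 17]);
translate([1168, 0, 313]) cube([63, 1085, 17]);
translate([1311, 0, 313]) cube([63, 1085, 17]);
translate([1454, 0, 313]) cube([63, 1085, 17]);
translate([1597, 0, 313]) cube([63, 1085, 17]);
translate([1740, 0, 313]) cube([63, 1085, 17]);


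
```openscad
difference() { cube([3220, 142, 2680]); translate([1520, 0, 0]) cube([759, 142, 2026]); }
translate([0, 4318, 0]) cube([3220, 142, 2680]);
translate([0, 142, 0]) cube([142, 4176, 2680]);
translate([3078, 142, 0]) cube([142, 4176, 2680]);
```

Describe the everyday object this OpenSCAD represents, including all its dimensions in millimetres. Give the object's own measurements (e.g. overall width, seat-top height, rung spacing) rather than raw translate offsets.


A single room: four walls, each 2680 mm tall and 142 mm thick, enclosing an outside footprint 3220×4460 mm (x × y), no floor or roof. The front and back walls (−y and +y sides) run the full x-width; the side walls fit between their inner faces. A door opening 759 mm wide and 2026 mm tall is cut through the front wall from the floor up, its −x edge 1520 mm from the wall's −x end.


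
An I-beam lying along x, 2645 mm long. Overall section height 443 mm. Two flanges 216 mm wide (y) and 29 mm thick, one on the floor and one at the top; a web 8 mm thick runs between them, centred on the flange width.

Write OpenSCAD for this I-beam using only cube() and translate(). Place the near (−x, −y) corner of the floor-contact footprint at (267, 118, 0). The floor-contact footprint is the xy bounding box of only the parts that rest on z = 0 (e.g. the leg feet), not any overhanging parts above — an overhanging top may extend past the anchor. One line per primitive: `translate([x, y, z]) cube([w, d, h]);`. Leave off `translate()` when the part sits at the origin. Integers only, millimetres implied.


translate([267, 118, 0]) cube([2645, 216, 29]);
translate([267, 222, 29]) cube([2645, 8, 385]);
translate([267, 118, 414]) cube([2645, 216, 29]);


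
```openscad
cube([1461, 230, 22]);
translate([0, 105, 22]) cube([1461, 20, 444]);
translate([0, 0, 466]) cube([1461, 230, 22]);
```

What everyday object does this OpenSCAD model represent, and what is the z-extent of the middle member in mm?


An I-beam. The web height is 444 mm.

Two wide flanges with a thin centred web — an I-beam. Overall 488 mm minus two 22 mm flanges gives a web of 488 − 2·22 = 444 mm.


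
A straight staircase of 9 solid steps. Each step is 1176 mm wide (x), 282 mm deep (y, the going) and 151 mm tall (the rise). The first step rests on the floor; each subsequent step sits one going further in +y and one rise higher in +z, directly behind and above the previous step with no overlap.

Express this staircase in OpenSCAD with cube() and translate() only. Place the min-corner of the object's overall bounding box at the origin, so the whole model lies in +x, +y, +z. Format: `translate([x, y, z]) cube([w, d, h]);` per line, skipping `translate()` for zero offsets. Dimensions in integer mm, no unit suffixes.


cube([1176, 282, 151]);
translate([0, 282, 151]) cube([1176, 282, 151]);
translate([0, 564, 302]) cube([1176, 282, 151]);
translate([0, 846, 453]) cube([1176, 282, 151]);
translate([0, 1128, 604]) cube([1176, 282, 151]);
translate([0, 1410, 755]) cube([1176, 282, 151]);
translate([0, 1692, 906]) cube([1176, 282, 151]);
translate([0, 1974, 1057]) cube([1176, 282, 151]);
translate([0, 2256, 1208]) cube([1176, 282, 151]);


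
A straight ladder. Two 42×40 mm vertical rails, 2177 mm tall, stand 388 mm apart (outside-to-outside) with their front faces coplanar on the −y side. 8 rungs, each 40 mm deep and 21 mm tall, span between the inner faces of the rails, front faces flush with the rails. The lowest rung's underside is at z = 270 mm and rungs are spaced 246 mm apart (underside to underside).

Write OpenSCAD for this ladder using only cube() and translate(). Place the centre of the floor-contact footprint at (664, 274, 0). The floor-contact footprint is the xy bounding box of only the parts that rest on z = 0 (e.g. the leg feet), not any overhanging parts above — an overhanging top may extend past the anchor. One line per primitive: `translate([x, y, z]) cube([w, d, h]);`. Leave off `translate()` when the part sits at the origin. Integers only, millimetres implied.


translate([470, 254, 0]) cube([42, 40, 2177]);
translate([816, 254, 0]) cube([42, 40, 2177]);
translate([512, 254, 270]) cube([304, 40, 21]);
translate([512, 254, 516]) cube([304, 40, 21]);
translate([512, 254, 762]) cube([304, 40, 21]);
translate([512, 254, 1008]) cube([304, 40, 21]);
translate([512, 254, 1254]) cube([304, 40, 21]);
translate([512, 254, 1500]) cube([304, 40, 21]);
translate([512, 254, 1746]) cube([304, 40, 21]);
translate([512, 254, 1992]) cube([304, 40, 21]);


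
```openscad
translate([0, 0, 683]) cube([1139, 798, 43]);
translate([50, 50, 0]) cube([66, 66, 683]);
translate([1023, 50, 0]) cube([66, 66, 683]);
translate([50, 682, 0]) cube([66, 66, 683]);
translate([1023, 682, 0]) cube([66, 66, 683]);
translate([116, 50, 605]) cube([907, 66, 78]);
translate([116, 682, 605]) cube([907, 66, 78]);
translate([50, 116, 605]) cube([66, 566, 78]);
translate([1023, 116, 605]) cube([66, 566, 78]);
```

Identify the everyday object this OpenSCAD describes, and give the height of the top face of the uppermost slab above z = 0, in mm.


A table. The table height is 726 mm.

A 1139×798×43 slab sits at z = 683 on four 66 mm square posts — a table. The top surface is at 683 + 43 = 726 mm.


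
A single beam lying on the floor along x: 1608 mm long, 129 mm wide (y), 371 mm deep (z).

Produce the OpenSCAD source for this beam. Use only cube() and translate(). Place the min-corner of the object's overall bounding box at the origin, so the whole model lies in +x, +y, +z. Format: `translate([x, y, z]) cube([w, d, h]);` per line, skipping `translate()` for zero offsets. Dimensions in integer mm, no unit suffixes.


cube([1608, 129, 371]);


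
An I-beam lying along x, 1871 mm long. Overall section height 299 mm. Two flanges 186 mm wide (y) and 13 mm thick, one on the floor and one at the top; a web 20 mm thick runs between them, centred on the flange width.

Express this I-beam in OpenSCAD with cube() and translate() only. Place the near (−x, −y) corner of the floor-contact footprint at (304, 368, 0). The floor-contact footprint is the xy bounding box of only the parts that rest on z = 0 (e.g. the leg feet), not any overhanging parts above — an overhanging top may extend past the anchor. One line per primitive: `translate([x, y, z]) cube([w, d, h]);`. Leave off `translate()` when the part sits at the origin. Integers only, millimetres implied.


translate([304, 368, 0]) cube([1871, 186, 13]);
translate([304, 451, 13]) cube([1871, 20, 273]);
translate([304, 368, 286]) cube([1871, 186, 13]);


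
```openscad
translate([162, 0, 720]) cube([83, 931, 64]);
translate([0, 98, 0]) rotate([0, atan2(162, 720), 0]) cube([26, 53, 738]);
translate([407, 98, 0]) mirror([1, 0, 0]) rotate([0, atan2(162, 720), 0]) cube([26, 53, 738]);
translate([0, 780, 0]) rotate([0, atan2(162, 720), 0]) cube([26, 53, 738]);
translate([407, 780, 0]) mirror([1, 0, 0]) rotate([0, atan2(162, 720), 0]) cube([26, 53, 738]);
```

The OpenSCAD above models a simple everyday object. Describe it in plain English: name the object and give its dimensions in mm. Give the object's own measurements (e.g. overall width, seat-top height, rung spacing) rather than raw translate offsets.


A sawhorse. A 83×931×64 mm beam (x, y, z) sits on two A-frame leg pairs. Each pair is two raked legs of 26×53 mm section (53 mm along y) splaying symmetrically in x. Each leg rises 720 mm vertically over 162 mm of horizontal reach and is 738 mm long along its own axis. Every leg's outer bottom edge rests on the floor and its outer top edge meets a bottom edge of the beam — the left legs (tilting toward +x) meet the beam's −x bottom edge, the right legs (their mirror images, tilting toward −x) meet its +x bottom edge — so the leg tops tuck under the beam, the beam's underside is 720 mm above the floor, and the feet are 407 mm apart outside-to-outside with the beam centred between them. The two leg pairs are set in 98 mm from either end of the beam.


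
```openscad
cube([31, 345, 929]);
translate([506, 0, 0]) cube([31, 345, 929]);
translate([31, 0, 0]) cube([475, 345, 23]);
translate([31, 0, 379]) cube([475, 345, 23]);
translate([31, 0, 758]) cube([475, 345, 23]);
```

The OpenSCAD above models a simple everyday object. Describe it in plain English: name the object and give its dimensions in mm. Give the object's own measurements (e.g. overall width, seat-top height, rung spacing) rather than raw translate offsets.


An open bookshelf. Two side panels, each 31 mm thick, 345 mm deep and 929 mm tall, stand 537 mm apart (outside-to-outside). Between them sit 3 shelves, each 23 mm thick and 345 mm deep, spanning the full gap between the sides. The bottom shelf rests on the floor (its underside at z = 0) and the clear gap between one shelf's top and the next shelf's underside is 356 mm.


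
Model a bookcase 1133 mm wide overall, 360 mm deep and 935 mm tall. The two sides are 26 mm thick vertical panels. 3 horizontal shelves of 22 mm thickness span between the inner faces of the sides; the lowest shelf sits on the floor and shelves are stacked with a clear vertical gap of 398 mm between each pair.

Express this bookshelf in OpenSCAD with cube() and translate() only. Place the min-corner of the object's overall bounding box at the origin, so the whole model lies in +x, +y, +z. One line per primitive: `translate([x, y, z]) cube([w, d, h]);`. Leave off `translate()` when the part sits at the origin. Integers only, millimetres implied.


cube([26, 360, 935]);
translate([1107, 0, 0]) cube([26, 360, 935]);
translate([26, 0, 0]) cube([1081, 360, 22]);
translate([26, 0, 420]) cube([1081, 360, 22]);
translate([26, 0, 840]) cube([1081, 360, 22]);


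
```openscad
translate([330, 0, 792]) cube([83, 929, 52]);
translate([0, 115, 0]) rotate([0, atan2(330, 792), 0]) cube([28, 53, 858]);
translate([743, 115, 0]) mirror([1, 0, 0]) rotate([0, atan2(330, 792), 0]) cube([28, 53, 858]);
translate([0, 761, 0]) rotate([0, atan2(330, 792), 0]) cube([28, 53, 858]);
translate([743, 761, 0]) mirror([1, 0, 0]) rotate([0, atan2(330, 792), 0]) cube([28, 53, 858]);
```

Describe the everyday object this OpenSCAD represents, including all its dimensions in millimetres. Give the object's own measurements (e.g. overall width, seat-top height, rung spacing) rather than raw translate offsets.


A sawhorse. A 83×929×52 mm beam (x, y, z) sits on two A-frame leg pairs. Each pair is two raked legs of 28×53 mm section (53 mm along y) splaying symmetrically in x. Each leg rises 792 mm vertically over 330 mm of horizontal reach and is 858 mm long along its own axis. Every leg's outer bottom edge rests on the floor and its outer top edge meets a bottom edge of the beam — the left legs (tilting toward +x) meet the beam's −x bottom edge, the right legs (their mirror images, tilting toward −x) meet its +x bottom edge — so the leg tops tuck under the beam, the beam's underside is 792 mm above the floor, and the feet are 743 mm apart outside-to-outside with the beam centred between them. The two leg pairs are set in 115 mm from either end of the beam.


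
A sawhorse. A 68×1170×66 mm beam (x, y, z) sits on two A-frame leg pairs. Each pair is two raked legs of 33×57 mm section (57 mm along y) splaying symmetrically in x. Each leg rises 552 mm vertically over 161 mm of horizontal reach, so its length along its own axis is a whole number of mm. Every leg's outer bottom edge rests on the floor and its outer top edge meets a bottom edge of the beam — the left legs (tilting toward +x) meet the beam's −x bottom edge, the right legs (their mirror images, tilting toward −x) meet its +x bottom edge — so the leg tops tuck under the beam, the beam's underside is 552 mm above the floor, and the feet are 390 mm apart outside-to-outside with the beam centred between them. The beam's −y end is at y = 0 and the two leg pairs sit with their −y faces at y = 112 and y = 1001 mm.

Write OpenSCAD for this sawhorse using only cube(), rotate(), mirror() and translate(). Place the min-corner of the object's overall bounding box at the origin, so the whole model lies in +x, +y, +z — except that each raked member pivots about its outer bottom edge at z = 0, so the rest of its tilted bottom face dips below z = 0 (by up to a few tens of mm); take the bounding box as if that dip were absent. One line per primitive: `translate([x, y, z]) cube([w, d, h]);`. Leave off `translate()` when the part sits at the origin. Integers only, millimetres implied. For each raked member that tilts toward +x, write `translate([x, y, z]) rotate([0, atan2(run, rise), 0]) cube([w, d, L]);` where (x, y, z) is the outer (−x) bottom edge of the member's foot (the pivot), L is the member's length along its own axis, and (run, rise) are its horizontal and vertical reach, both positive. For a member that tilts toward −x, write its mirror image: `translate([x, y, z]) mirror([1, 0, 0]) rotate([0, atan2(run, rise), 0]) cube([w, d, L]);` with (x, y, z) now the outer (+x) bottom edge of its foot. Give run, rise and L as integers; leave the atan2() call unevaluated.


translate([161, 0, 552]) cube([68, 1170, 66]);
translate([0, 112, 0]) rotate([0, atan2(161, 552), 0]) cube([33, 57, 575]);
translate([390, 112, 0]) mirror([1, 0, 0]) rotate([0, atan2(161, 552), 0]) cube([33, 57, 575]);
translate([0, 1001, 0]) rotate([0, atan2(161, 552), 0]) cube([33, 57, 575]);
translate([390, 1001, 0]) mirror([1, 0, 0]) rotate([0, atan2(161, 552), 0]) cube([33, 57, 575]);


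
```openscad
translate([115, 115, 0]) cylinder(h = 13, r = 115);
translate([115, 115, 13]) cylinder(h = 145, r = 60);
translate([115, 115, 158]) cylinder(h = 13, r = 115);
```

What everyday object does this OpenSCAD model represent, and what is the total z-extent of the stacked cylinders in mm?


A spool. The overall height is 171 mm.

Three coaxial cylinders, large–small–large — a spool. Two 13 mm flanges and a 145 mm core give 13 + 145 + 13 = 171 mm.


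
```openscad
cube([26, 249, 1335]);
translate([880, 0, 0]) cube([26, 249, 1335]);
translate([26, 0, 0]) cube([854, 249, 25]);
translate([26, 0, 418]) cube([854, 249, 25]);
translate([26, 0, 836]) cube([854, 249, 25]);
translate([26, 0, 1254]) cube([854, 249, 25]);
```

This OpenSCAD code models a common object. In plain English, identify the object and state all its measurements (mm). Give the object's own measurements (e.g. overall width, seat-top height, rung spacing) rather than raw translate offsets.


An open bookshelf. Two side panels, each 26 mm thick, 249 mm deep and 1335 mm tall, stand 906 mm apart (outside-to-outside). Between them sit 4 shelves, each 25 mm thick and 249 mm deep, spanning the full gap between the sides. The bottom shelf rests on the floor (its underside at z = 0) and the clear gap between one shelf's top and the next shelf's underside is 393 mm.


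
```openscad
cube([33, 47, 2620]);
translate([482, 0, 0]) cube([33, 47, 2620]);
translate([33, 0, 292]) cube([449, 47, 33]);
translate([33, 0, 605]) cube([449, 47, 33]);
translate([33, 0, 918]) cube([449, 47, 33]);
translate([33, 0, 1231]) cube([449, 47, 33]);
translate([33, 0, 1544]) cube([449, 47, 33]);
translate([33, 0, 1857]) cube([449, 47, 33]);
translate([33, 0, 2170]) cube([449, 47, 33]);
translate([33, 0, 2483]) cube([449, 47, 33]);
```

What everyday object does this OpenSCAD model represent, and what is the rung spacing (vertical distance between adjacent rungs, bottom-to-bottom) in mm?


A ladder. The rung spacing is 313 mm.

Two tall 33×47 posts with 8 short bars between them — a ladder. Adjacent rungs sit at z = 292 and z = 605, so the spacing is 605 − 292 = 313 mm.
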